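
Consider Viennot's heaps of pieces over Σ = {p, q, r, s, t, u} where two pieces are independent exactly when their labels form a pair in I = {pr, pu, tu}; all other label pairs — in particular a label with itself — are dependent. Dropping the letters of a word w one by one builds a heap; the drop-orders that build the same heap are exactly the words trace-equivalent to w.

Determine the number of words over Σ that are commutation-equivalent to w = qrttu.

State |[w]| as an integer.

drop 0:q onto floor
drop 1:r onto {0:q}
drop 2:t onto {1:r}
drop 3:t onto {2:t}
drop 4:u onto {1:r}
ground layer = {0:q}
drop-orders for the pieces not yet dropped (sum over which currently-grounded one goes next):
  1 to go: {3} 1  {4} 1
  2 to go: {2,3} 1  {3,4} 2
  3 to go: {2,3,4} 3
  if 0:q drops first: 3 orders

3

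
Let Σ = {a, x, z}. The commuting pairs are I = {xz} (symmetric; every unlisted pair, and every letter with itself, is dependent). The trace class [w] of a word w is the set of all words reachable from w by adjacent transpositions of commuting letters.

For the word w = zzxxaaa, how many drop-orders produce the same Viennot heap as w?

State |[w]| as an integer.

#0=z has no predecessor
#1=z depends on [0:z]
#2=x has no predecessor
#3=x depends on [2:x]
#4=a depends on [1:z, 3:x]
#5=a depends on [4:a]
#6=a depends on [5:a]
sources: [0:z, 2:x]
N(rest) = Σ N(rest − s) over sources s of rest; N(one piece) = 1:
  size 1 → [6]=1
  size 2 → [5,6]=1
  size 3 → [4,5,6]=1
  size 4 → [1,4,5,6]=1  [3,4,5,6]=1
  size 5 → [0,1,4,5,6]=1  [1,3,4,5,6]=2  [2,3,4,5,6]=1
  first=0(z) contributes 3
  first=2(x) contributes 3
|[w]| = 6

6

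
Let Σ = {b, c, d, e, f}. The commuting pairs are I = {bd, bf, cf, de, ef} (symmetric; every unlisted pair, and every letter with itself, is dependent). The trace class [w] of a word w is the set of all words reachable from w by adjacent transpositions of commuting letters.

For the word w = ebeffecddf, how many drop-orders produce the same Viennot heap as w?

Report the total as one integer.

21

piece 0:e — minimal
piece 1:b rests on {0:e}
piece 2:e rests on {1:b}
piece 3:f — minimal
piece 4:f rests on {3:f}
piece 5:e rests on {2:e}
piece 6:c rests on {5:e}
piece 7:d rests on {4:f, 6:c}
piece 8:d rests on {7:d}
piece 9:f rests on {8:d}
minimal pieces: {0:e, 3:f}
ways to finish when only these pieces remain (= sum over removing one remaining piece with nothing left below it):
  1 left: {9}→1
  2 left: {8,9}→1
  3 left: {7,8,9}→1
  4 left: {4,7,8,9}→1  {6,7,8,9}→1
  5 left: {3,4,7,8,9}→1  {4,6,7,8,9}→2  {5,6,7,8,9}→1
  6 left: {2,5,6,7,8,9}→1  {3,4,6,7,8,9}→3  {4,5,6,7,8,9}→3
  7 left: {1,2,5,6,7,8,9}→1  {2,4,5,6,7,8,9}→4  {3,4,5,6,7,8,9}→6
  8 left: {0,1,2,5,6,7,8,9}→1  {1,2,4,5,6,7,8,9}→5  {2,3,4,5,6,7,8,9}→10
  placing 0:e first → 15 extensions
  placing 3:f first → 6 extensions
total linear extensions = 21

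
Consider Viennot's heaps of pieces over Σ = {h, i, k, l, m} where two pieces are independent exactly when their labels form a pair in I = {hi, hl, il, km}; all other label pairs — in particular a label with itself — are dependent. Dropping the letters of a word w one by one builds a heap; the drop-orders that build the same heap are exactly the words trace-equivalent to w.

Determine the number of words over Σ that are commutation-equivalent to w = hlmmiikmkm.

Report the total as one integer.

12

piece 0:h — minimal
piece 1:l — minimal
piece 2:m rests on {0:h, 1:l}
piece 3:m rests on {2:m}
piece 4:i rests on {3:m}
piece 5:i rests on {4:i}
piece 6:k rests on {5:i}
piece 7:m rests on {5:i}
piece 8:k rests on {6:k}
piece 9:m rests on {7:m}
minimal pieces: {0:h, 1:l}
ways to finish when only these pieces remain (= sum over removing one remaining piece with nothing left below it):
  1 left: {8}→1  {9}→1
  2 left: {6,8}→1  {7,9}→1  {8,9}→2
  3 left: {6,8,9}→3  {7,8,9}→3
  4 left: {6,7,8,9}→6
  5 left: {5,6,7,8,9}→6
  6 left: {4,5,6,7,8,9}→6
  7 left: {3,4,5,6,7,8,9}→6
  8 left: {2,3,4,5,6,7,8,9}→6
  placing 0:h first → 6 extensions
  placing 1:l first → 6 extensions
total linear extensions = 12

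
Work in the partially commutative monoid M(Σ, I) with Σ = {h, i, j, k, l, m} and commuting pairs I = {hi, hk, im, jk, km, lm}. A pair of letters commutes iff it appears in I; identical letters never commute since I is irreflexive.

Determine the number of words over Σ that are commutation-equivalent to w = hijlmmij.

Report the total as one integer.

12

piece 0:h — minimal
piece 1:i — minimal
piece 2:j rests on {0:h, 1:i}
piece 3:l rests on {2:j}
piece 4:m rests on {2:j}
piece 5:m rests on {4:m}
piece 6:i rests on {3:l}
piece 7:j rests on {5:m, 6:i}
minimal pieces: {0:h, 1:i}
ways to finish when only these pieces remain (= sum over removing one remaining piece with nothing left below it):
  1 left: {7}→1
  2 left: {5,7}→1  {6,7}→1
  3 left: {3,6,7}→1  {4,5,7}→1  {5,6,7}→2
  4 left: {3,5,6,7}→3  {4,5,6,7}→3
  5 left: {3,4,5,6,7}→6
  6 left: {2,3,4,5,6,7}→6
  placing 0:h first → 6 extensions
  placing 1:i first → 6 extensions
total linear extensions = 12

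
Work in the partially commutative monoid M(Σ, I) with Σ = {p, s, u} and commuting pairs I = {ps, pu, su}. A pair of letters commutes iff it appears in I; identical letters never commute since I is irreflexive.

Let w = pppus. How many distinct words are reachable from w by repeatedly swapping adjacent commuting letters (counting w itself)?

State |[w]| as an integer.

20

piece 0:p — minimal
piece 1:p rests on {0:p}
piece 2:p rests on {1:p}
piece 3:u — minimal
piece 4:s — minimal
minimal pieces: {0:p, 3:u, 4:s}
ways to finish when only these pieces remain (= sum over removing one remaining piece with nothing left below it):
  1 left: {2}→1  {3}→1  {4}→1
  2 left: {1,2}→1  {2,3}→2  {2,4}→2  {3,4}→2
  3 left: {0,1,2}→1  {1,2,3}→3  {1,2,4}→3  {2,3,4}→6
  placing 0:p first → 12 extensions
  placing 3:u first → 4 extensions
  placing 4:s first → 4 extensions
total linear extensions = 20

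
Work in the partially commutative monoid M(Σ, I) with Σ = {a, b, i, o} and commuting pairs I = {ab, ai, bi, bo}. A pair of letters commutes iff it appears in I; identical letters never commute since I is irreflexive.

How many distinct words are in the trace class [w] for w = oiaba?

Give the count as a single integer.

15

#0=o has no predecessor
#1=i depends on [0:o]
#2=a depends on [0:o]
#3=b has no predecessor
#4=a depends on [2:a]
sources: [0:o, 3:b]
N(rest) = Σ N(rest − s) over sources s of rest; N(one piece) = 1:
  size 1 → [1]=1  [3]=1  [4]=1
  size 2 → [1,3]=2  [1,4]=2  [2,4]=1  [3,4]=2
  size 3 → [1,2,4]=3  [1,3,4]=6  [2,3,4]=3
  first=0(o) contributes 12
  first=3(b) contributes 3
|[w]| = 15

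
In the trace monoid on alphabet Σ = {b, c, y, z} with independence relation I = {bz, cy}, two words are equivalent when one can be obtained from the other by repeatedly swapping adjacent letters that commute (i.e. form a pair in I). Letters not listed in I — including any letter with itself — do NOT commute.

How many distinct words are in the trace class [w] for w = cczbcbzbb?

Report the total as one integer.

0(c) covers ∅
1(c) covers 0:c
2(z) covers 1:c
3(b) covers 1:c
4(c) covers 2:z, 3:b
5(b) covers 4:c
6(z) covers 4:c
7(b) covers 5:b
8(b) covers 7:b
floor of heap: 0:c
completions by unplaced set U, small U first (add the entries for U minus each lowest piece of U):
  |U|=1: {6}:1  {8}:1
  |U|=2: {6,8}:2  {7,8}:1
  |U|=3: {5,7,8}:1  {6,7,8}:3
  |U|=4: {5,6,7,8}:4
  |U|=5: {4,5,6,7,8}:4
  |U|=6: {2,4,5,6,7,8}:4  {3,4,5,6,7,8}:4
  |U|=7: {2,3,4,5,6,7,8}:8
  start at 0(c): 8

8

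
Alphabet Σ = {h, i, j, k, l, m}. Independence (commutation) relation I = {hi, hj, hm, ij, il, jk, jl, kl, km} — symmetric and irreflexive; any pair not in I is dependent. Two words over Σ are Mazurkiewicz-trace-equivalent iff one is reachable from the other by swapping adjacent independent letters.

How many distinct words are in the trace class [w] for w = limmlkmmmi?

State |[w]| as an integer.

0(l) covers ∅
1(i) covers ∅
2(m) covers 0:l, 1:i
3(m) covers 2:m
4(l) covers 3:m
5(k) covers 1:i
6(m) covers 4:l
7(m) covers 6:m
8(m) covers 7:m
9(i) covers 5:k, 8:m
floor of heap: 0:l, 1:i
completions by unplaced set U, small U first (add the entries for U minus each lowest piece of U):
  |U|=1: {9}:1
  |U|=2: {5,9}:1  {8,9}:1
  |U|=3: {5,8,9}:2  {7,8,9}:1
  |U|=4: {5,7,8,9}:3  {6,7,8,9}:1
  |U|=5: {4,6,7,8,9}:1  {5,6,7,8,9}:4
  |U|=6: {3,4,6,7,8,9}:1  {4,5,6,7,8,9}:5
  |U|=7: {2,3,4,6,7,8,9}:1  {3,4,5,6,7,8,9}:6
  |U|=8: {0,2,3,4,6,7,8,9}:1  {2,3,4,5,6,7,8,9}:7
  start at 0(l): 7
  start at 1(i): 8
sum over floor = 15

15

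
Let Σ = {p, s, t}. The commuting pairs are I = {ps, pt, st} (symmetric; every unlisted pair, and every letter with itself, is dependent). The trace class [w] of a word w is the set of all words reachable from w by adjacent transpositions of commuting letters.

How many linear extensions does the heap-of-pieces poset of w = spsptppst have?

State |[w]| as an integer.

piece 0:s — minimal
piece 1:p — minimal
piece 2:s rests on {0:s}
piece 3:p rests on {1:p}
piece 4:t — minimal
piece 5:p rests on {3:p}
piece 6:p rests on {5:p}
piece 7:s rests on {2:s}
piece 8:t rests on {4:t}
minimal pieces: {0:s, 1:p, 4:t}
ways to finish when only these pieces remain (= sum over removing one remaining piece with nothing left below it):
  1 left: {6}→1  {7}→1  {8}→1
  2 left: {2,7}→1  {4,8}→1  {5,6}→1  {6,7}→2  {6,8}→2  {7,8}→2
  3 left: {0,2,7}→1  {2,6,7}→3  {2,7,8}→3  {3,5,6}→1  {4,6,8}→3  {4,7,8}→3  {5,6,7}→3  {5,6,8}→3  {6,7,8}→6
  4 left: {0,2,6,7}→4  {0,2,7,8}→4  {1,3,5,6}→1  {2,4,7,8}→6  {2,5,6,7}→6  {2,6,7,8}→12  {3,5,6,7}→4  {3,5,6,8}→4  {4,5,6,8}→6  {4,6,7,8}→12  {5,6,7,8}→12
  5 left: {0,2,4,7,8}→10  {0,2,5,6,7}→10  {0,2,6,7,8}→20  {1,3,5,6,7}→5  {1,3,5,6,8}→5  {2,3,5,6,7}→10  {2,4,6,7,8}→30  {2,5,6,7,8}→30  {3,4,5,6,8}→10  {3,5,6,7,8}→20  {4,5,6,7,8}→30
  6 left: {0,2,3,5,6,7}→20  {0,2,4,6,7,8}→60  {0,2,5,6,7,8}→60  {1,2,3,5,6,7}→15  {1,3,4,5,6,8}→15  {1,3,5,6,7,8}→30  {2,3,5,6,7,8}→60  {2,4,5,6,7,8}→90  {3,4,5,6,7,8}→60
  7 left: {0,1,2,3,5,6,7}→35  {0,2,3,5,6,7,8}→140  {0,2,4,5,6,7,8}→210  {1,2,3,5,6,7,8}→105  {1,3,4,5,6,7,8}→105  {2,3,4,5,6,7,8}→210
  placing 0:s first → 420 extensions
  placing 1:p first → 560 extensions
  placing 4:t first → 280 extensions
total linear extensions = 1260

1260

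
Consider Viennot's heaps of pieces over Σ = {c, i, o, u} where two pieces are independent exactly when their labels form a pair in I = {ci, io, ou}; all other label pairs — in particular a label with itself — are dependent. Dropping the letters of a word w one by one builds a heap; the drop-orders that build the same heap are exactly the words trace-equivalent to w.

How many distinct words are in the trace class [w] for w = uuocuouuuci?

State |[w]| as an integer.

33

piece 0:u — minimal
piece 1:u rests on {0:u}
piece 2:o — minimal
piece 3:c rests on {1:u, 2:o}
piece 4:u rests on {3:c}
piece 5:o rests on {3:c}
piece 6:u rests on {4:u}
piece 7:u rests on {6:u}
piece 8:u rests on {7:u}
piece 9:c rests on {5:o, 8:u}
piece 10:i rests on {8:u}
minimal pieces: {0:u, 2:o}
ways to finish when only these pieces remain (= sum over removing one remaining piece with nothing left below it):
  1 left: {9}→1  {10}→1
  2 left: {5,9}→1  {9,10}→2
  3 left: {5,9,10}→3  {8,9,10}→2
  4 left: {5,8,9,10}→5  {7,8,9,10}→2
  5 left: {5,7,8,9,10}→7  {6,7,8,9,10}→2
  6 left: {4,6,7,8,9,10}→2  {5,6,7,8,9,10}→9
  7 left: {4,5,6,7,8,9,10}→11
  8 left: {3,4,5,6,7,8,9,10}→11
  9 left: {1,3,4,5,6,7,8,9,10}→11  {2,3,4,5,6,7,8,9,10}→11
  placing 0:u first → 22 extensions
  placing 2:o first → 11 extensions
total linear extensions = 33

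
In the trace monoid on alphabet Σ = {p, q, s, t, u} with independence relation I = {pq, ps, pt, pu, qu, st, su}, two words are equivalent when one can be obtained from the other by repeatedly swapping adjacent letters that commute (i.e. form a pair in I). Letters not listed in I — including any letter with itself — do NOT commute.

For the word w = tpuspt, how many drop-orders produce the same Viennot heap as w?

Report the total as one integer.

drop 0:t onto floor
drop 1:p onto floor
drop 2:u onto {0:t}
drop 3:s onto floor
drop 4:p onto {1:p}
drop 5:t onto {2:u}
ground layer = {0:t, 1:p, 3:s}
drop-orders for the pieces not yet dropped (sum over which currently-grounded one goes next):
  1 to go: {3} 1  {4} 1  {5} 1
  2 to go: {1,4} 1  {2,5} 1  {3,4} 2  {3,5} 2  {4,5} 2
  3 to go: {0,2,5} 1  {1,3,4} 3  {1,4,5} 3  {2,3,5} 3  {2,4,5} 3  {3,4,5} 6
  4 to go: {0,2,3,5} 4  {0,2,4,5} 4  {1,2,4,5} 6  {1,3,4,5} 12  {2,3,4,5} 12
  if 0:t drops first: 30 orders
  if 1:p drops first: 20 orders
  if 3:s drops first: 10 orders
heap linearizations: 60

60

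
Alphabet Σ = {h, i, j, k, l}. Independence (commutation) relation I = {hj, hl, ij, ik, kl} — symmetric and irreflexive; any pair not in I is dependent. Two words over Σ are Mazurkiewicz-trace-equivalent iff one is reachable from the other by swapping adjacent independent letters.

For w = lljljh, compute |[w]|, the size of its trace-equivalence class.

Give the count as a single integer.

0(l) covers ∅
1(l) covers 0:l
2(j) covers 1:l
3(l) covers 2:j
4(j) covers 3:l
5(h) covers ∅
floor of heap: 0:l, 5:h
completions by unplaced set U, small U first (add the entries for U minus each lowest piece of U):
  |U|=1: {4}:1  {5}:1
  |U|=2: {3,4}:1  {4,5}:2
  |U|=3: {2,3,4}:1  {3,4,5}:3
  |U|=4: {1,2,3,4}:1  {2,3,4,5}:4
  start at 0(l): 5
  start at 5(h): 1
sum over floor = 6

6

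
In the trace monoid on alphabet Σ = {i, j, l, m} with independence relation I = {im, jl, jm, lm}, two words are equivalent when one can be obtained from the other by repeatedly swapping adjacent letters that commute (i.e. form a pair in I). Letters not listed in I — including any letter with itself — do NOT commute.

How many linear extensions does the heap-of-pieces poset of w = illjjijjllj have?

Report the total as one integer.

drop 0:i onto floor
drop 1:l onto {0:i}
drop 2:l onto {1:l}
drop 3:j onto {0:i}
drop 4:j onto {3:j}
drop 5:i onto {2:l, 4:j}
drop 6:j onto {5:i}
drop 7:j onto {6:j}
drop 8:l onto {5:i}
drop 9:l onto {8:l}
drop 10:j onto {7:j}
ground layer = {0:i}
drop-orders for the pieces not yet dropped (sum over which currently-grounded one goes next):
  1 to go: {9} 1  {10} 1
  2 to go: {7,10} 1  {8,9} 1  {9,10} 2
  3 to go: {6,7,10} 1  {7,9,10} 3  {8,9,10} 3
  4 to go: {6,7,9,10} 4  {7,8,9,10} 6
  5 to go: {6,7,8,9,10} 10
  6 to go: {5,6,7,8,9,10} 10
  7 to go: {2,5,6,7,8,9,10} 10  {4,5,6,7,8,9,10} 10
  8 to go: {1,2,5,6,7,8,9,10} 10  {2,4,5,6,7,8,9,10} 20  {3,4,5,6,7,8,9,10} 10
  9 to go: {1,2,4,5,6,7,8,9,10} 30  {2,3,4,5,6,7,8,9,10} 30
  if 0:i drops first: 60 orders

60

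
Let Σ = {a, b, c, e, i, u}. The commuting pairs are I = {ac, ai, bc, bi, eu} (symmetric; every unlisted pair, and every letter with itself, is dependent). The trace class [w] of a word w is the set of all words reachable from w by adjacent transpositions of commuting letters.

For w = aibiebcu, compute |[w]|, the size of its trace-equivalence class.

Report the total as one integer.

#0=a has no predecessor
#1=i has no predecessor
#2=b depends on [0:a]
#3=i depends on [1:i]
#4=e depends on [2:b, 3:i]
#5=b depends on [4:e]
#6=c depends on [4:e]
#7=u depends on [5:b, 6:c]
sources: [0:a, 1:i]
N(rest) = Σ N(rest − s) over sources s of rest; N(one piece) = 1:
  size 1 → [7]=1
  size 2 → [5,7]=1  [6,7]=1
  size 3 → [5,6,7]=2
  size 4 → [4,5,6,7]=2
  size 5 → [2,4,5,6,7]=2  [3,4,5,6,7]=2
  size 6 → [0,2,4,5,6,7]=2  [1,3,4,5,6,7]=2  [2,3,4,5,6,7]=4
  first=0(a) contributes 6
  first=1(i) contributes 6
|[w]| = 12

12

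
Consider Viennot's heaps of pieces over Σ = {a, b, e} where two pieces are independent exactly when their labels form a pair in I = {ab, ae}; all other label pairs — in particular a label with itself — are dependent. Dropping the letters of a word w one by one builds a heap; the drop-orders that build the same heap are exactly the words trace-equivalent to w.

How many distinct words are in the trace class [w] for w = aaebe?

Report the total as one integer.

10

piece 0:a — minimal
piece 1:a rests on {0:a}
piece 2:e — minimal
piece 3:b rests on {2:e}
piece 4:e rests on {3:b}
minimal pieces: {0:a, 2:e}
ways to finish when only these pieces remain (= sum over removing one remaining piece with nothing left below it):
  1 left: {1}→1  {4}→1
  2 left: {0,1}→1  {1,4}→2  {3,4}→1
  3 left: {0,1,4}→3  {1,3,4}→3  {2,3,4}→1
  placing 0:a first → 4 extensions
  placing 2:e first → 6 extensions
total linear extensions = 10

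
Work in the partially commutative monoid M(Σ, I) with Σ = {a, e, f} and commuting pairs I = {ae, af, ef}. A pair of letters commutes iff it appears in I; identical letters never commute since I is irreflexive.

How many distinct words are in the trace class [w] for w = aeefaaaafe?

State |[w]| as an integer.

0(a) covers ∅
1(e) covers ∅
2(e) covers 1:e
3(f) covers ∅
4(a) covers 0:a
5(a) covers 4:a
6(a) covers 5:a
7(a) covers 6:a
8(f) covers 3:f
9(e) covers 2:e
floor of heap: 0:a, 1:e, 3:f
completions by unplaced set U, small U first (add the entries for U minus each lowest piece of U):
  |U|=1: {7}:1  {8}:1  {9}:1
  |U|=2: {2,9}:1  {3,8}:1  {6,7}:1  {7,8}:2  {7,9}:2  {8,9}:2
  |U|=3: {1,2,9}:1  {2,7,9}:3  {2,8,9}:3  {3,7,8}:3  {3,8,9}:3  {5,6,7}:1  {6,7,8}:3  {6,7,9}:3  {7,8,9}:6
  |U|=4: {1,2,7,9}:4  {1,2,8,9}:4  {2,3,8,9}:6  {2,6,7,9}:6  {2,7,8,9}:12  {3,6,7,8}:6  {3,7,8,9}:12  {4,5,6,7}:1  {5,6,7,8}:4  {5,6,7,9}:4  {6,7,8,9}:12
  |U|=5: {0,4,5,6,7}:1  {1,2,3,8,9}:10  {1,2,6,7,9}:10  {1,2,7,8,9}:20  {2,3,7,8,9}:30  {2,5,6,7,9}:10  {2,6,7,8,9}:30  {3,5,6,7,8}:10  {3,6,7,8,9}:30  {4,5,6,7,8}:5  {4,5,6,7,9}:5  {5,6,7,8,9}:20
  |U|=6: {0,4,5,6,7,8}:6  {0,4,5,6,7,9}:6  {1,2,3,7,8,9}:60  {1,2,5,6,7,9}:20  {1,2,6,7,8,9}:60  {2,3,6,7,8,9}:90  {2,4,5,6,7,9}:15  {2,5,6,7,8,9}:60  {3,4,5,6,7,8}:15  {3,5,6,7,8,9}:60  {4,5,6,7,8,9}:30
  |U|=7: {0,2,4,5,6,7,9}:21  {0,3,4,5,6,7,8}:21  {0,4,5,6,7,8,9}:42  {1,2,3,6,7,8,9}:210  {1,2,4,5,6,7,9}:35  {1,2,5,6,7,8,9}:140  {2,3,5,6,7,8,9}:210  {2,4,5,6,7,8,9}:105  {3,4,5,6,7,8,9}:105
  |U|=8: {0,1,2,4,5,6,7,9}:56  {0,2,4,5,6,7,8,9}:168  {0,3,4,5,6,7,8,9}:168  {1,2,3,5,6,7,8,9}:560  {1,2,4,5,6,7,8,9}:280  {2,3,4,5,6,7,8,9}:420
  start at 0(a): 1260
  start at 1(e): 756
  start at 3(f): 504
sum over floor = 2520

2520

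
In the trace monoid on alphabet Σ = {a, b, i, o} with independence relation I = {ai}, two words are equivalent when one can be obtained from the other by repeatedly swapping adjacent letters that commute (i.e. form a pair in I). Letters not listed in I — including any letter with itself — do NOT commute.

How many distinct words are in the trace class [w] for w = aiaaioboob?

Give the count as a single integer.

0(a) covers ∅
1(i) covers ∅
2(a) covers 0:a
3(a) covers 2:a
4(i) covers 1:i
5(o) covers 3:a, 4:i
6(b) covers 5:o
7(o) covers 6:b
8(o) covers 7:o
9(b) covers 8:o
floor of heap: 0:a, 1:i
completions by unplaced set U, small U first (add the entries for U minus each lowest piece of U):
  |U|=1: {9}:1
  |U|=2: {8,9}:1
  |U|=3: {7,8,9}:1
  |U|=4: {6,7,8,9}:1
  |U|=5: {5,6,7,8,9}:1
  |U|=6: {3,5,6,7,8,9}:1  {4,5,6,7,8,9}:1
  |U|=7: {1,4,5,6,7,8,9}:1  {2,3,5,6,7,8,9}:1  {3,4,5,6,7,8,9}:2
  |U|=8: {0,2,3,5,6,7,8,9}:1  {1,3,4,5,6,7,8,9}:3  {2,3,4,5,6,7,8,9}:3
  start at 0(a): 6
  start at 1(i): 4
sum over floor = 10

10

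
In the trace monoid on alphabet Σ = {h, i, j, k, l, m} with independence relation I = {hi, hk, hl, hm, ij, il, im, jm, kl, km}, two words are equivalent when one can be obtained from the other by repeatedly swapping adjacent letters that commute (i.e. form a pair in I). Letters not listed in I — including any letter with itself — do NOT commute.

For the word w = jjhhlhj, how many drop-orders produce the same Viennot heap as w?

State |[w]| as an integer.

4

drop 0:j onto floor
drop 1:j onto {0:j}
drop 2:h onto {1:j}
drop 3:h onto {2:h}
drop 4:l onto {1:j}
drop 5:h onto {3:h}
drop 6:j onto {4:l, 5:h}
ground layer = {0:j}
drop-orders for the pieces not yet dropped (sum over which currently-grounded one goes next):
  1 to go: {6} 1
  2 to go: {4,6} 1  {5,6} 1
  3 to go: {3,5,6} 1  {4,5,6} 2
  4 to go: {2,3,5,6} 1  {3,4,5,6} 3
  5 to go: {2,3,4,5,6} 4
  if 0:j drops first: 4 orders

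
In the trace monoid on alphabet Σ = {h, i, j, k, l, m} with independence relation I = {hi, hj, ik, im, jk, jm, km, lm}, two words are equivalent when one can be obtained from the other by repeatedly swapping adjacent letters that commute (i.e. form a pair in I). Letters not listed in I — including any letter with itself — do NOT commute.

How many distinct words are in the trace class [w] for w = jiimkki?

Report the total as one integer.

105

drop 0:j onto floor
drop 1:i onto {0:j}
drop 2:i onto {1:i}
drop 3:m onto floor
drop 4:k onto floor
drop 5:k onto {4:k}
drop 6:i onto {2:i}
ground layer = {0:j, 3:m, 4:k}
drop-orders for the pieces not yet dropped (sum over which currently-grounded one goes next):
  1 to go: {3} 1  {5} 1  {6} 1
  2 to go: {2,6} 1  {3,5} 2  {3,6} 2  {4,5} 1  {5,6} 2
  3 to go: {1,2,6} 1  {2,3,6} 3  {2,5,6} 3  {3,4,5} 3  {3,5,6} 6  {4,5,6} 3
  4 to go: {0,1,2,6} 1  {1,2,3,6} 4  {1,2,5,6} 4  {2,3,5,6} 12  {2,4,5,6} 6  {3,4,5,6} 12
  5 to go: {0,1,2,3,6} 5  {0,1,2,5,6} 5  {1,2,3,5,6} 20  {1,2,4,5,6} 10  {2,3,4,5,6} 30
  if 0:j drops first: 60 orders
  if 3:m drops first: 15 orders
  if 4:k drops first: 30 orders
heap linearizations: 105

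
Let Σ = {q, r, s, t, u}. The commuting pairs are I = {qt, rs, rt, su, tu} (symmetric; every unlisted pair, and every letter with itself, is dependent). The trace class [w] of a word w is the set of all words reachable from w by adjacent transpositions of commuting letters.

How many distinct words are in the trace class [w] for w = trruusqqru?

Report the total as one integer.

drop 0:t onto floor
drop 1:r onto floor
drop 2:r onto {1:r}
drop 3:u onto {2:r}
drop 4:u onto {3:u}
drop 5:s onto {0:t}
drop 6:q onto {4:u, 5:s}
drop 7:q onto {6:q}
drop 8:r onto {7:q}
drop 9:u onto {8:r}
ground layer = {0:t, 1:r}
drop-orders for the pieces not yet dropped (sum over which currently-grounded one goes next):
  1 to go: {9} 1
  2 to go: {8,9} 1
  3 to go: {7,8,9} 1
  4 to go: {6,7,8,9} 1
  5 to go: {4,6,7,8,9} 1  {5,6,7,8,9} 1
  6 to go: {0,5,6,7,8,9} 1  {3,4,6,7,8,9} 1  {4,5,6,7,8,9} 2
  7 to go: {0,4,5,6,7,8,9} 3  {2,3,4,6,7,8,9} 1  {3,4,5,6,7,8,9} 3
  8 to go: {0,3,4,5,6,7,8,9} 6  {1,2,3,4,6,7,8,9} 1  {2,3,4,5,6,7,8,9} 4
  if 0:t drops first: 5 orders
  if 1:r drops first: 10 orders
heap linearizations: 15

15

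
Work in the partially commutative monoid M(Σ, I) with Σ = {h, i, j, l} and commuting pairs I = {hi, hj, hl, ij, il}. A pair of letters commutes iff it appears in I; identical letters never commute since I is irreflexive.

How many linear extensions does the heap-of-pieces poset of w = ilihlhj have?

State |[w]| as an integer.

210

drop 0:i onto floor
drop 1:l onto floor
drop 2:i onto {0:i}
drop 3:h onto floor
drop 4:l onto {1:l}
drop 5:h onto {3:h}
drop 6:j onto {4:l}
ground layer = {0:i, 1:l, 3:h}
drop-orders for the pieces not yet dropped (sum over which currently-grounded one goes next):
  1 to go: {2} 1  {5} 1  {6} 1
  2 to go: {0,2} 1  {2,5} 2  {2,6} 2  {3,5} 1  {4,6} 1  {5,6} 2
  3 to go: {0,2,5} 3  {0,2,6} 3  {1,4,6} 1  {2,3,5} 3  {2,4,6} 3  {2,5,6} 6  {3,5,6} 3  {4,5,6} 3
  4 to go: {0,2,3,5} 6  {0,2,4,6} 6  {0,2,5,6} 12  {1,2,4,6} 4  {1,4,5,6} 4  {2,3,5,6} 12  {2,4,5,6} 12  {3,4,5,6} 6
  5 to go: {0,1,2,4,6} 10  {0,2,3,5,6} 30  {0,2,4,5,6} 30  {1,2,4,5,6} 20  {1,3,4,5,6} 10  {2,3,4,5,6} 30
  if 0:i drops first: 60 orders
  if 1:l drops first: 90 orders
  if 3:h drops first: 60 orders
heap linearizations: 210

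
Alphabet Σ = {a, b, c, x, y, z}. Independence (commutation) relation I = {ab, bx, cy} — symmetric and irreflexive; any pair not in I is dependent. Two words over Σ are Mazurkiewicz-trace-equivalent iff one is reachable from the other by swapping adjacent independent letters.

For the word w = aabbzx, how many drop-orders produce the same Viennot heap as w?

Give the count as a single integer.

#0=a has no predecessor
#1=a depends on [0:a]
#2=b has no predecessor
#3=b depends on [2:b]
#4=z depends on [1:a, 3:b]
#5=x depends on [4:z]
sources: [0:a, 2:b]
N(rest) = Σ N(rest − s) over sources s of rest; N(one piece) = 1:
  size 1 → [5]=1
  size 2 → [4,5]=1
  size 3 → [1,4,5]=1  [3,4,5]=1
  size 4 → [0,1,4,5]=1  [1,3,4,5]=2  [2,3,4,5]=1
  first=0(a) contributes 3
  first=2(b) contributes 3
|[w]| = 6

6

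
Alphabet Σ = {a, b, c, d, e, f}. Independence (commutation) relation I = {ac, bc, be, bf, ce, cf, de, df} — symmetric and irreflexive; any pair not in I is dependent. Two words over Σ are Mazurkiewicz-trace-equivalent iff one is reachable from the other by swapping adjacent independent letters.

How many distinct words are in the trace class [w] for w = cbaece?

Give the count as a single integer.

piece 0:c — minimal
piece 1:b — minimal
piece 2:a rests on {1:b}
piece 3:e rests on {2:a}
piece 4:c rests on {0:c}
piece 5:e rests on {3:e}
minimal pieces: {0:c, 1:b}
ways to finish when only these pieces remain (= sum over removing one remaining piece with nothing left below it):
  1 left: {4}→1  {5}→1
  2 left: {0,4}→1  {3,5}→1  {4,5}→2
  3 left: {0,4,5}→3  {2,3,5}→1  {3,4,5}→3
  4 left: {0,3,4,5}→6  {1,2,3,5}→1  {2,3,4,5}→4
  placing 0:c first → 5 extensions
  placing 1:b first → 10 extensions
total linear extensions = 15

15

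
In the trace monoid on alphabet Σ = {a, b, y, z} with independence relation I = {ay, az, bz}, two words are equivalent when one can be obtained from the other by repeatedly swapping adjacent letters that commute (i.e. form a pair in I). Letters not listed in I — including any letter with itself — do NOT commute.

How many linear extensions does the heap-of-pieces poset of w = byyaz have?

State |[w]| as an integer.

piece 0:b — minimal
piece 1:y rests on {0:b}
piece 2:y rests on {1:y}
piece 3:a rests on {0:b}
piece 4:z rests on {2:y}
minimal pieces: {0:b}
ways to finish when only these pieces remain (= sum over removing one remaining piece with nothing left below it):
  1 left: {3}→1  {4}→1
  2 left: {2,4}→1  {3,4}→2
  3 left: {1,2,4}→1  {2,3,4}→3
  placing 0:b first → 4 extensions

4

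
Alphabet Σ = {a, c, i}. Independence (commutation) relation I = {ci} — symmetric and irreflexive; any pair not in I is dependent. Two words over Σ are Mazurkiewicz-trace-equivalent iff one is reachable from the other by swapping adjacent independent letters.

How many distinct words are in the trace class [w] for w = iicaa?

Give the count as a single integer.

0(i) covers ∅
1(i) covers 0:i
2(c) covers ∅
3(a) covers 1:i, 2:c
4(a) covers 3:a
floor of heap: 0:i, 2:c
completions by unplaced set U, small U first (add the entries for U minus each lowest piece of U):
  |U|=1: {4}:1
  |U|=2: {3,4}:1
  |U|=3: {1,3,4}:1  {2,3,4}:1
  start at 0(i): 2
  start at 2(c): 1
sum over floor = 3

3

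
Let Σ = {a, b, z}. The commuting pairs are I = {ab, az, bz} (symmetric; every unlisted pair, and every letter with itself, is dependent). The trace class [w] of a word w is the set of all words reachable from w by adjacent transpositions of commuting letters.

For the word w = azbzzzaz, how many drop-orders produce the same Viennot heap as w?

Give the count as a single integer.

piece 0:a — minimal
piece 1:z — minimal
piece 2:b — minimal
piece 3:z rests on {1:z}
piece 4:z rests on {3:z}
piece 5:z rests on {4:z}
piece 6:a rests on {0:a}
piece 7:z rests on {5:z}
minimal pieces: {0:a, 1:z, 2:b}
ways to finish when only these pieces remain (= sum over removing one remaining piece with nothing left below it):
  1 left: {2}→1  {6}→1  {7}→1
  2 left: {0,6}→1  {2,6}→2  {2,7}→2  {5,7}→1  {6,7}→2
  3 left: {0,2,6}→3  {0,6,7}→3  {2,5,7}→3  {2,6,7}→6  {4,5,7}→1  {5,6,7}→3
  4 left: {0,2,6,7}→12  {0,5,6,7}→6  {2,4,5,7}→4  {2,5,6,7}→12  {3,4,5,7}→1  {4,5,6,7}→4
  5 left: {0,2,5,6,7}→30  {0,4,5,6,7}→10  {1,3,4,5,7}→1  {2,3,4,5,7}→5  {2,4,5,6,7}→20  {3,4,5,6,7}→5
  6 left: {0,2,4,5,6,7}→60  {0,3,4,5,6,7}→15  {1,2,3,4,5,7}→6  {1,3,4,5,6,7}→6  {2,3,4,5,6,7}→30
  placing 0:a first → 42 extensions
  placing 1:z first → 105 extensions
  placing 2:b first → 21 extensions
total linear extensions = 168

168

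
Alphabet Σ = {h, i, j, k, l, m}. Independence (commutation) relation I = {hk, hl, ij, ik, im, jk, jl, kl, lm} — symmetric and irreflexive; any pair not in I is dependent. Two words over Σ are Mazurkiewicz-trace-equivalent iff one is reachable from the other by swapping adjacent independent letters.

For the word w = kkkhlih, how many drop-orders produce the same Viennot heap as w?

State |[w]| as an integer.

70

0(k) covers ∅
1(k) covers 0:k
2(k) covers 1:k
3(h) covers ∅
4(l) covers ∅
5(i) covers 3:h, 4:l
6(h) covers 5:i
floor of heap: 0:k, 3:h, 4:l
completions by unplaced set U, small U first (add the entries for U minus each lowest piece of U):
  |U|=1: {2}:1  {6}:1
  |U|=2: {1,2}:1  {2,6}:2  {5,6}:1
  |U|=3: {0,1,2}:1  {1,2,6}:3  {2,5,6}:3  {3,5,6}:1  {4,5,6}:1
  |U|=4: {0,1,2,6}:4  {1,2,5,6}:6  {2,3,5,6}:4  {2,4,5,6}:4  {3,4,5,6}:2
  |U|=5: {0,1,2,5,6}:10  {1,2,3,5,6}:10  {1,2,4,5,6}:10  {2,3,4,5,6}:10
  start at 0(k): 30
  start at 3(h): 20
  start at 4(l): 20
sum over floor = 70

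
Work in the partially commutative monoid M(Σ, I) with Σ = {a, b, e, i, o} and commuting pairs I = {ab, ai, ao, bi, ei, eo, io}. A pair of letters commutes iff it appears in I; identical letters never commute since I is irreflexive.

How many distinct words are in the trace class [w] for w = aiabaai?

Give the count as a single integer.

105

0(a) covers ∅
1(i) covers ∅
2(a) covers 0:a
3(b) covers ∅
4(a) covers 2:a
5(a) covers 4:a
6(i) covers 1:i
floor of heap: 0:a, 1:i, 3:b
completions by unplaced set U, small U first (add the entries for U minus each lowest piece of U):
  |U|=1: {3}:1  {5}:1  {6}:1
  |U|=2: {1,6}:1  {3,5}:2  {3,6}:2  {4,5}:1  {5,6}:2
  |U|=3: {1,3,6}:3  {1,5,6}:3  {2,4,5}:1  {3,4,5}:3  {3,5,6}:6  {4,5,6}:3
  |U|=4: {0,2,4,5}:1  {1,3,5,6}:12  {1,4,5,6}:6  {2,3,4,5}:4  {2,4,5,6}:4  {3,4,5,6}:12
  |U|=5: {0,2,3,4,5}:5  {0,2,4,5,6}:5  {1,2,4,5,6}:10  {1,3,4,5,6}:30  {2,3,4,5,6}:20
  start at 0(a): 60
  start at 1(i): 30
  start at 3(b): 15
sum over floor = 105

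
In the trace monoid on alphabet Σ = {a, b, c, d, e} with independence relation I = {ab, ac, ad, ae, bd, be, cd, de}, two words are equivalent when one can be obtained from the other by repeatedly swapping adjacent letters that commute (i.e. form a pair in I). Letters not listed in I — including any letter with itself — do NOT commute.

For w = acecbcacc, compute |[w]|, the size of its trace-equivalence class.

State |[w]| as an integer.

36

drop 0:a onto floor
drop 1:c onto floor
drop 2:e onto {1:c}
drop 3:c onto {2:e}
drop 4:b onto {3:c}
drop 5:c onto {4:b}
drop 6:a onto {0:a}
drop 7:c onto {5:c}
drop 8:c onto {7:c}
ground layer = {0:a, 1:c}
drop-orders for the pieces not yet dropped (sum over which currently-grounded one goes next):
  1 to go: {6} 1  {8} 1
  2 to go: {0,6} 1  {6,8} 2  {7,8} 1
  3 to go: {0,6,8} 3  {5,7,8} 1  {6,7,8} 3
  4 to go: {0,6,7,8} 6  {4,5,7,8} 1  {5,6,7,8} 4
  5 to go: {0,5,6,7,8} 10  {3,4,5,7,8} 1  {4,5,6,7,8} 5
  6 to go: {0,4,5,6,7,8} 15  {2,3,4,5,7,8} 1  {3,4,5,6,7,8} 6
  7 to go: {0,3,4,5,6,7,8} 21  {1,2,3,4,5,7,8} 1  {2,3,4,5,6,7,8} 7
  if 0:a drops first: 8 orders
  if 1:c drops first: 28 orders
heap linearizations: 36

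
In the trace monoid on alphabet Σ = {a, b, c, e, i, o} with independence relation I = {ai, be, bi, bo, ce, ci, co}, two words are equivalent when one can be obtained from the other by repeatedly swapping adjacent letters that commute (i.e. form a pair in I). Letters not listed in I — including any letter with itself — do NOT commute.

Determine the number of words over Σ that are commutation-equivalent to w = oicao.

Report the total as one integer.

drop 0:o onto floor
drop 1:i onto {0:o}
drop 2:c onto floor
drop 3:a onto {0:o, 2:c}
drop 4:o onto {1:i, 3:a}
ground layer = {0:o, 2:c}
drop-orders for the pieces not yet dropped (sum over which currently-grounded one goes next):
  1 to go: {4} 1
  2 to go: {1,4} 1  {3,4} 1
  3 to go: {1,3,4} 2  {2,3,4} 1
  if 0:o drops first: 3 orders
  if 2:c drops first: 2 orders
heap linearizations: 5

5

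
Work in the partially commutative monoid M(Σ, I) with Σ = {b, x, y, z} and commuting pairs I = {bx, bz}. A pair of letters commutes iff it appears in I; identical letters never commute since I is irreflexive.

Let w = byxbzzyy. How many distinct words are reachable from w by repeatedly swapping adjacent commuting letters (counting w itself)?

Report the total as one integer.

4

#0=b has no predecessor
#1=y depends on [0:b]
#2=x depends on [1:y]
#3=b depends on [1:y]
#4=z depends on [2:x]
#5=z depends on [4:z]
#6=y depends on [3:b, 5:z]
#7=y depends on [6:y]
sources: [0:b]
N(rest) = Σ N(rest − s) over sources s of rest; N(one piece) = 1:
  size 1 → [7]=1
  size 2 → [6,7]=1
  size 3 → [3,6,7]=1  [5,6,7]=1
  size 4 → [3,5,6,7]=2  [4,5,6,7]=1
  size 5 → [2,4,5,6,7]=1  [3,4,5,6,7]=3
  size 6 → [2,3,4,5,6,7]=4
  first=0(b) contributes 4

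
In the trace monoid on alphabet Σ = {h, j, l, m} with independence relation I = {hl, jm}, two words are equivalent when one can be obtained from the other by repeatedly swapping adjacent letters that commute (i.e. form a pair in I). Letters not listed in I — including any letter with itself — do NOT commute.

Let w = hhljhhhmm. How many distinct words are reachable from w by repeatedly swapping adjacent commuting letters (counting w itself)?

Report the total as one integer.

drop 0:h onto floor
drop 1:h onto {0:h}
drop 2:l onto floor
drop 3:j onto {1:h, 2:l}
drop 4:h onto {3:j}
drop 5:h onto {4:h}
drop 6:h onto {5:h}
drop 7:m onto {6:h}
drop 8:m onto {7:m}
ground layer = {0:h, 2:l}
drop-orders for the pieces not yet dropped (sum over which currently-grounded one goes next):
  1 to go: {8} 1
  2 to go: {7,8} 1
  3 to go: {6,7,8} 1
  4 to go: {5,6,7,8} 1
  5 to go: {4,5,6,7,8} 1
  6 to go: {3,4,5,6,7,8} 1
  7 to go: {1,3,4,5,6,7,8} 1  {2,3,4,5,6,7,8} 1
  if 0:h drops first: 2 orders
  if 2:l drops first: 1 orders
heap linearizations: 3

3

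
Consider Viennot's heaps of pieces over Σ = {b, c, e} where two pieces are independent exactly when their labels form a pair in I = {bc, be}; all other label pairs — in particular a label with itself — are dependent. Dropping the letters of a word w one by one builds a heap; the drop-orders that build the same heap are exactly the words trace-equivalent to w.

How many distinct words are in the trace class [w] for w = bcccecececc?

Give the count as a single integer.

drop 0:b onto floor
drop 1:c onto floor
drop 2:c onto {1:c}
drop 3:c onto {2:c}
drop 4:e onto {3:c}
drop 5:c onto {4:e}
drop 6:e onto {5:c}
drop 7:c onto {6:e}
drop 8:e onto {7:c}
drop 9:c onto {8:e}
drop 10:c onto {9:c}
ground layer = {0:b, 1:c}
drop-orders for the pieces not yet dropped (sum over which currently-grounded one goes next):
  1 to go: {0} 1  {10} 1
  2 to go: {0,10} 2  {9,10} 1
  3 to go: {0,9,10} 3  {8,9,10} 1
  4 to go: {0,8,9,10} 4  {7,8,9,10} 1
  5 to go: {0,7,8,9,10} 5  {6,7,8,9,10} 1
  6 to go: {0,6,7,8,9,10} 6  {5,6,7,8,9,10} 1
  7 to go: {0,5,6,7,8,9,10} 7  {4,5,6,7,8,9,10} 1
  8 to go: {0,4,5,6,7,8,9,10} 8  {3,4,5,6,7,8,9,10} 1
  9 to go: {0,3,4,5,6,7,8,9,10} 9  {2,3,4,5,6,7,8,9,10} 1
  if 0:b drops first: 1 orders
  if 1:c drops first: 10 orders
heap linearizations: 11

11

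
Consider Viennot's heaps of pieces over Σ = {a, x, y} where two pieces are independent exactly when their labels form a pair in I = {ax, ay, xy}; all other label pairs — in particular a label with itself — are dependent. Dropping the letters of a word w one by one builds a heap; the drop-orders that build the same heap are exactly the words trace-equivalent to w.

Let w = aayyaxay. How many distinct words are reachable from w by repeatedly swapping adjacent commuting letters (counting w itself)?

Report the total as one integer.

280

drop 0:a onto floor
drop 1:a onto {0:a}
drop 2:y onto floor
drop 3:y onto {2:y}
drop 4:a onto {1:a}
drop 5:x onto floor
drop 6:a onto {4:a}
drop 7:y onto {3:y}
ground layer = {0:a, 2:y, 5:x}
drop-orders for the pieces not yet dropped (sum over which currently-grounded one goes next):
  1 to go: {5} 1  {6} 1  {7} 1
  2 to go: {3,7} 1  {4,6} 1  {5,6} 2  {5,7} 2  {6,7} 2
  3 to go: {1,4,6} 1  {2,3,7} 1  {3,5,7} 3  {3,6,7} 3  {4,5,6} 3  {4,6,7} 3  {5,6,7} 6
  4 to go: {0,1,4,6} 1  {1,4,5,6} 4  {1,4,6,7} 4  {2,3,5,7} 4  {2,3,6,7} 4  {3,4,6,7} 6  {3,5,6,7} 12  {4,5,6,7} 12
  5 to go: {0,1,4,5,6} 5  {0,1,4,6,7} 5  {1,3,4,6,7} 10  {1,4,5,6,7} 20  {2,3,4,6,7} 10  {2,3,5,6,7} 20  {3,4,5,6,7} 30
  6 to go: {0,1,3,4,6,7} 15  {0,1,4,5,6,7} 30  {1,2,3,4,6,7} 20  {1,3,4,5,6,7} 60  {2,3,4,5,6,7} 60
  if 0:a drops first: 140 orders
  if 2:y drops first: 105 orders
  if 5:x drops first: 35 orders
heap linearizations: 280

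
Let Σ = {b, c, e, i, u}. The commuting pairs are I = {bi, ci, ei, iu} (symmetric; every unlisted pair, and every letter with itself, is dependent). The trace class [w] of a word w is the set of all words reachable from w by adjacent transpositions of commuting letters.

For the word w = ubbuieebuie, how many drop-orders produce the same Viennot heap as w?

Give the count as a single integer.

0(u) covers ∅
1(b) covers 0:u
2(b) covers 1:b
3(u) covers 2:b
4(i) covers ∅
5(e) covers 3:u
6(e) covers 5:e
7(b) covers 6:e
8(u) covers 7:b
9(i) covers 4:i
10(e) covers 8:u
floor of heap: 0:u, 4:i
completions by unplaced set U, small U first (add the entries for U minus each lowest piece of U):
  |U|=1: {9}:1  {10}:1
  |U|=2: {4,9}:1  {8,10}:1  {9,10}:2
  |U|=3: {4,9,10}:3  {7,8,10}:1  {8,9,10}:3
  |U|=4: {4,8,9,10}:6  {6,7,8,10}:1  {7,8,9,10}:4
  |U|=5: {4,7,8,9,10}:10  {5,6,7,8,10}:1  {6,7,8,9,10}:5
  |U|=6: {3,5,6,7,8,10}:1  {4,6,7,8,9,10}:15  {5,6,7,8,9,10}:6
  |U|=7: {2,3,5,6,7,8,10}:1  {3,5,6,7,8,9,10}:7  {4,5,6,7,8,9,10}:21
  |U|=8: {1,2,3,5,6,7,8,10}:1  {2,3,5,6,7,8,9,10}:8  {3,4,5,6,7,8,9,10}:28
  |U|=9: {0,1,2,3,5,6,7,8,10}:1  {1,2,3,5,6,7,8,9,10}:9  {2,3,4,5,6,7,8,9,10}:36
  start at 0(u): 45
  start at 4(i): 10
sum over floor = 55

55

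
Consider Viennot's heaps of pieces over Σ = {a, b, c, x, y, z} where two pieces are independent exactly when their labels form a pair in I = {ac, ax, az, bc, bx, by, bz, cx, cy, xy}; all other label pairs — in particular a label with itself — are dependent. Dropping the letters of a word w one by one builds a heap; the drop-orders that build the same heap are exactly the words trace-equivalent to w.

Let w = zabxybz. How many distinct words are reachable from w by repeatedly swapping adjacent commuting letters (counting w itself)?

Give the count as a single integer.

drop 0:z onto floor
drop 1:a onto floor
drop 2:b onto {1:a}
drop 3:x onto {0:z}
drop 4:y onto {0:z, 1:a}
drop 5:b onto {2:b}
drop 6:z onto {3:x, 4:y}
ground layer = {0:z, 1:a}
drop-orders for the pieces not yet dropped (sum over which currently-grounded one goes next):
  1 to go: {5} 1  {6} 1
  2 to go: {2,5} 1  {3,6} 1  {4,6} 1  {5,6} 2
  3 to go: {2,5,6} 3  {3,4,6} 2  {3,5,6} 3  {4,5,6} 3
  4 to go: {0,3,4,6} 2  {2,3,5,6} 6  {2,4,5,6} 6  {3,4,5,6} 8
  5 to go: {0,3,4,5,6} 10  {1,2,4,5,6} 6  {2,3,4,5,6} 20
  if 0:z drops first: 26 orders
  if 1:a drops first: 30 orders
heap linearizations: 56

56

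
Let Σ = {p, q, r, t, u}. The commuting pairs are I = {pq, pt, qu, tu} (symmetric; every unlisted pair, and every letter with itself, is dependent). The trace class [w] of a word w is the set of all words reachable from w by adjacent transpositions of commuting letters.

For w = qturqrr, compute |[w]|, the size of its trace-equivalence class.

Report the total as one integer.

3

0(q) covers ∅
1(t) covers 0:q
2(u) covers ∅
3(r) covers 1:t, 2:u
4(q) covers 3:r
5(r) covers 4:q
6(r) covers 5:r
floor of heap: 0:q, 2:u
completions by unplaced set U, small U first (add the entries for U minus each lowest piece of U):
  |U|=1: {6}:1
  |U|=2: {5,6}:1
  |U|=3: {4,5,6}:1
  |U|=4: {3,4,5,6}:1
  |U|=5: {1,3,4,5,6}:1  {2,3,4,5,6}:1
  start at 0(q): 2
  start at 2(u): 1
sum over floor = 3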